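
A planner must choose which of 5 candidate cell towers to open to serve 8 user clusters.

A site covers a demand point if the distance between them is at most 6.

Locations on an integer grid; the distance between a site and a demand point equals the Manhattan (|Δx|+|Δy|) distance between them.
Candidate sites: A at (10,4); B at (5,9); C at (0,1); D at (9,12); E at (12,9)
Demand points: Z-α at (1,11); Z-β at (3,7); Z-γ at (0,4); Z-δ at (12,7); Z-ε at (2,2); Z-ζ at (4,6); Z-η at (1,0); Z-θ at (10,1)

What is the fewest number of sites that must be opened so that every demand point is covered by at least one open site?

Coverage sets (demand points within 6 of each site):
  A: {Z-δ, Z-θ}
  B: {Z-α, Z-β, Z-ζ}
  C: {Z-γ, Z-ε, Z-η}
  D: {}
  E: {Z-δ}
No 2 sites suffice: every size-2 union leaves at least one demand point uncovered.
But {A, B, C} covers everything, so the minimum is 3.

3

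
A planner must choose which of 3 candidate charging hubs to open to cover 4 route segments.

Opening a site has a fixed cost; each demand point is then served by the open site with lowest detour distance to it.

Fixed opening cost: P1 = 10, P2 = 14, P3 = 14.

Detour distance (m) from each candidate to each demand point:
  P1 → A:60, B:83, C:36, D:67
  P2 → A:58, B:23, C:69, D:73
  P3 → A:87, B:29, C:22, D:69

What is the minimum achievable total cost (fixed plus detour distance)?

200

Open {P2, P3}: assign each demand point to its cheapest open site.
  A→P2 58, B→P2 23, C→P3 22, D→P3 69
  detour distance 172, fixed 28 → total 200.
Compare {P1, P3}: detour distance 178 + fixed 24 = 202.
Compare {P1, P2}: detour distance 184 + fixed 24 = 208.
Compare {P1, P2, P3}: detour distance 170 + fixed 38 = 208.
All other subsets cost ≥ 202. Minimum total cost: 200.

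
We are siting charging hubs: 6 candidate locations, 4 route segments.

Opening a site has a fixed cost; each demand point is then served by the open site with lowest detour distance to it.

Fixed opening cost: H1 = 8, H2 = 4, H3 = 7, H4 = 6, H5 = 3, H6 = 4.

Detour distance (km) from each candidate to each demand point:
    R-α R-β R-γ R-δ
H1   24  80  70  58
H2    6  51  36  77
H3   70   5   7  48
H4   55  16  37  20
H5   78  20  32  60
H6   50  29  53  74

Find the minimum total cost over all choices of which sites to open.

Open {H2, H3, H4}: assign each demand point to its cheapest open site.
  R-α→H2 6, R-β→H3 5, R-γ→H3 7, R-δ→H4 20
  detour distance 38, fixed 17 → total 55.
Compare {H2, H3, H4, H5}: detour distance 38 + fixed 20 = 58.
Compare {H2, H3, H4, H6}: detour distance 38 + fixed 21 = 59.
Compare {H2, H3, H4, H5, H6}: detour distance 38 + fixed 24 = 62.
All other subsets cost ≥ 58. Minimum total cost: 55.

55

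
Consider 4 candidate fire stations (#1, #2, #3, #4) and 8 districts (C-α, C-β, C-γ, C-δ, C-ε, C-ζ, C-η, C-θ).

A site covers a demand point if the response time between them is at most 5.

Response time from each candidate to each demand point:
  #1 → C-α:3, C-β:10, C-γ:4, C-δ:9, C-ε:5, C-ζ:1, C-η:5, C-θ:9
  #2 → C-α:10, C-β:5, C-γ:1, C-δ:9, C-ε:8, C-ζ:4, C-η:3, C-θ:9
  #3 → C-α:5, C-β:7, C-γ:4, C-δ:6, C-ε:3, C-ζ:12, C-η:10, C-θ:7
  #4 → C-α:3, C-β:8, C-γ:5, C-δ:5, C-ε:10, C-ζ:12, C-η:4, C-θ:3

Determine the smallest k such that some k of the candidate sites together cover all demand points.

3

Coverage sets (demand points within 5 of each site):
  #1: {C-α, C-γ, C-ε, C-ζ, C-η}
  #2: {C-β, C-γ, C-ζ, C-η}
  #3: {C-α, C-γ, C-ε}
  #4: {C-α, C-γ, C-δ, C-η, C-θ}
No 2 sites suffice: every size-2 union leaves at least one demand point uncovered.
But {#1, #2, #4} covers everything, so the minimum is 3.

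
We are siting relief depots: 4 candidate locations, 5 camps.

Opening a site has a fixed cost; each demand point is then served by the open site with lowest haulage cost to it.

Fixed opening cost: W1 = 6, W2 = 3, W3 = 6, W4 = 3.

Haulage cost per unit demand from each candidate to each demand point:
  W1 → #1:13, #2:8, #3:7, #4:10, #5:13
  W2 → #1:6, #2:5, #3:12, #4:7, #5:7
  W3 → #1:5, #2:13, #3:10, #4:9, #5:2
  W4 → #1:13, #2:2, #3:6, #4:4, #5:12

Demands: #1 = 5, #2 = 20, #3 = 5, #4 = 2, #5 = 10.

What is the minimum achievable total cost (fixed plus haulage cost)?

Open {W3, W4}: assign each demand point to its cheapest open site.
  #1→W3 5×5=25, #2→W4 20×2=40, #3→W4 5×6=30, #4→W4 2×4=8, #5→W3 10×2=20
  haulage cost 123, fixed 9 → total 132.
Compare {W2, W3, W4}: haulage cost 123 + fixed 12 = 135.
Compare {W1, W3, W4}: haulage cost 123 + fixed 15 = 138.
Compare {W1, W2, W3, W4}: haulage cost 123 + fixed 18 = 141.
All other subsets cost ≥ 135. Minimum total cost: 132.

132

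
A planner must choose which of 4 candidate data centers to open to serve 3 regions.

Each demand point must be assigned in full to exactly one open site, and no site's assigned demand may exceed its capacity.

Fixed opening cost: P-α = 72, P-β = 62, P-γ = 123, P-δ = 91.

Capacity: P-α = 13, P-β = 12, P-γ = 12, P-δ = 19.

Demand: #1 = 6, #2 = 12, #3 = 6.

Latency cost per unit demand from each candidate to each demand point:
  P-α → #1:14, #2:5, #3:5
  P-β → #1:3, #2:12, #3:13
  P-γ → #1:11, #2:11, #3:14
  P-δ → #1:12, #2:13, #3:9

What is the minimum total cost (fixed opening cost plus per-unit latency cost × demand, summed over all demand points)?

290

Open {P-α, P-β}; cheapest assignment that respects the capacities:
  P-α (cap 13, load 12): #2 — cost 12×5 = 60
  P-β (cap 12, load 12): #1, #3 — cost 6×3 + 6×13 = 96
  Shipping 156, fixed 134 → total 290.
  Any other capacity-feasible assignment to {P-α, P-β} ships for at least 156.
Compare {P-α, P-δ}: its best feasible assignment gives total 349.
Compare {P-α, P-β, P-δ}: its best feasible assignment gives total 357.
Every other set of open sites that can feasibly serve all demand totals ≥ 349 even under its best assignment. Minimum: 290.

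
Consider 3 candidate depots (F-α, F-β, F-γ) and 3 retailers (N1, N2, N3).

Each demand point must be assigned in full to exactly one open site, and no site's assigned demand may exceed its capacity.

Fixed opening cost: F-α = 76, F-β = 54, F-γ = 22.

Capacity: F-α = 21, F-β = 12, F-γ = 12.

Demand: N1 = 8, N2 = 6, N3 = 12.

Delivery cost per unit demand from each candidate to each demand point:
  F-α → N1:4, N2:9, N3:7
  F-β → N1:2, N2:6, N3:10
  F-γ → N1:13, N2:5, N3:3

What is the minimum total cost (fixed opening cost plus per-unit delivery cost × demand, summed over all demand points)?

Open {F-α, F-γ}; cheapest assignment that respects the capacities:
  F-α (cap 21, load 14): N1, N2 — cost 8×4 + 6×9 = 86
  F-γ (cap 12, load 12): N3 — cost 12×3 = 36
  Shipping 122, fixed 98 → total 220.
  Any other capacity-feasible assignment to {F-α, F-γ} ships for at least 122.
Compare {F-α, F-β, F-γ}: its best feasible assignment gives total 256.
Compare {F-α, F-β}: its best feasible assignment gives total 282.
Every other set of open sites that can feasibly serve all demand totals ≥ 256 even under its best assignment. Minimum: 220.

220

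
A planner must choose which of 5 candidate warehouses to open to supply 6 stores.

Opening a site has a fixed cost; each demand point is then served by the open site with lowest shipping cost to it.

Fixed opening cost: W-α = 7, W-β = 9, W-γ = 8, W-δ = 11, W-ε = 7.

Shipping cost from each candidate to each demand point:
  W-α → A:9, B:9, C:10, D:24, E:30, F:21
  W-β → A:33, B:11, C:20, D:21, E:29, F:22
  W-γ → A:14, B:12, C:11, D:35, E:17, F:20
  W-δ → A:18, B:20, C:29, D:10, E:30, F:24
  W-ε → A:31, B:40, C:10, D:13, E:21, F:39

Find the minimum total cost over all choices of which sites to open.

Open {W-α, W-ε}: assign each demand point to its cheapest open site.
  A→W-α 9, B→W-α 9, C→W-α 10, D→W-ε 13, E→W-ε 21, F→W-α 21
  shipping cost 83, fixed 14 → total 97.
Compare {W-α, W-γ, W-ε}: shipping cost 78 + fixed 22 = 100.
Compare {W-γ, W-ε}: shipping cost 86 + fixed 15 = 101.
Compare {W-α, W-γ, W-δ}: shipping cost 75 + fixed 26 = 101.
All other subsets cost ≥ 100. Minimum total cost: 97.

97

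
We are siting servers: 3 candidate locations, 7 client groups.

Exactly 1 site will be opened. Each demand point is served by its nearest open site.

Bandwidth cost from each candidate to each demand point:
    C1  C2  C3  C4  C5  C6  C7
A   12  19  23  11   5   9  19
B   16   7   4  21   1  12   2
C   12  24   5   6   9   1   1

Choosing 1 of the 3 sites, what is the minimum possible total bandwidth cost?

58

Open {C}.
  C1→C 12, C2→C 24, C3→C 5, C4→C 6, C5→C 9, C6→C 1, C7→C 1  ⇒ total 58.
Compare {B}: total 63.
Compare {A}: total 98.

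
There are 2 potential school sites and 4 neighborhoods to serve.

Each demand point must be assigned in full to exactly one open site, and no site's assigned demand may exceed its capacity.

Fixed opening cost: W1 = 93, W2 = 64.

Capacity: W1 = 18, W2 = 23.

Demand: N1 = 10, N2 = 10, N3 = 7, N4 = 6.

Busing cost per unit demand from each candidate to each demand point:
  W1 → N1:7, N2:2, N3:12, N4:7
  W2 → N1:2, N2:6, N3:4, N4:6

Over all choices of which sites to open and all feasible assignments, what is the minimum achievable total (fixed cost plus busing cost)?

Open {W1, W2}; cheapest assignment that respects the capacities:
  W1 (cap 18, load 10): N2 — cost 10×2 = 20
  W2 (cap 23, load 23): N1, N3, N4 — cost 10×2 + 7×4 + 6×6 = 84
  Shipping 104, fixed 157 → total 261.
  Any other capacity-feasible assignment to {W1, W2} ships for at least 104.
Total demand is 33 and no other set of sites has combined capacity ≥ 33, so {W1, W2} is the only feasible choice of open sites. Minimum: 261.

261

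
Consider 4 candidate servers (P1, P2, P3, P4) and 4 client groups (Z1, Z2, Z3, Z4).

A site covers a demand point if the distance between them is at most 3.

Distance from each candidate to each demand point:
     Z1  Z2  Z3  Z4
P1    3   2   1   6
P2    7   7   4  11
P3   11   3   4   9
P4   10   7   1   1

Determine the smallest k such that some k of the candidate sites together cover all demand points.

2

Coverage sets (demand points within 3 of each site):
  P1: {Z1, Z2, Z3}
  P2: {}
  P3: {Z2}
  P4: {Z3, Z4}
No single site covers all 4 demand points.
But {P1, P4} covers everything, so the minimum is 2.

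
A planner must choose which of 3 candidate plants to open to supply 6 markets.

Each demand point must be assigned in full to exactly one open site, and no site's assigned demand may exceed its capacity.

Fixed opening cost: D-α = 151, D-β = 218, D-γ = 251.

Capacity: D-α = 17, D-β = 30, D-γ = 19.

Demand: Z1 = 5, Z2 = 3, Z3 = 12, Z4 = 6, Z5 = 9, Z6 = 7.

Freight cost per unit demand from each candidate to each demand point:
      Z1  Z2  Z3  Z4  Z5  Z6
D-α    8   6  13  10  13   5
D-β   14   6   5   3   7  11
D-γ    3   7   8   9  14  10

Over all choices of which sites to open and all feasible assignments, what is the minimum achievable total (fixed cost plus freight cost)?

Open {D-α, D-β}; cheapest assignment that respects the capacities:
  D-α (cap 17, load 15): Z1, Z2, Z6 — cost 5×8 + 3×6 + 7×5 = 93
  D-β (cap 30, load 27): Z3, Z4, Z5 — cost 12×5 + 6×3 + 9×7 = 141
  Shipping 234, fixed 369 → total 603.
  Any other capacity-feasible assignment to {D-α, D-β} ships for at least 234.
Compare {D-β, D-γ}: its best feasible assignment gives total 713.
Compare {D-α, D-β, D-γ}: its best feasible assignment gives total 829.
Every other set of open sites that can feasibly serve all demand totals ≥ 713 even under its best assignment. Minimum: 603.

603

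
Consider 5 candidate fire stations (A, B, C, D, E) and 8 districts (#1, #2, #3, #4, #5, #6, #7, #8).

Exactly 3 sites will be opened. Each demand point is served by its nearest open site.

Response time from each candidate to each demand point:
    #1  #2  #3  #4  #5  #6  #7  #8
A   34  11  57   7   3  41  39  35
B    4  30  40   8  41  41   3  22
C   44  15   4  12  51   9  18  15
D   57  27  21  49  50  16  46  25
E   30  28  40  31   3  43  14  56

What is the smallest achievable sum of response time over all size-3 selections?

Open {A, B, C}.
  #1→B 4, #2→A 11, #3→C 4, #4→A 7, #5→A 3, #6→C 9, #7→B 3, #8→C 15  ⇒ total 56.
Compare {B, C, E}: total 61.
Compare {A, B, D}: total 87.
No size-3 selection does better; minimum is 56.

56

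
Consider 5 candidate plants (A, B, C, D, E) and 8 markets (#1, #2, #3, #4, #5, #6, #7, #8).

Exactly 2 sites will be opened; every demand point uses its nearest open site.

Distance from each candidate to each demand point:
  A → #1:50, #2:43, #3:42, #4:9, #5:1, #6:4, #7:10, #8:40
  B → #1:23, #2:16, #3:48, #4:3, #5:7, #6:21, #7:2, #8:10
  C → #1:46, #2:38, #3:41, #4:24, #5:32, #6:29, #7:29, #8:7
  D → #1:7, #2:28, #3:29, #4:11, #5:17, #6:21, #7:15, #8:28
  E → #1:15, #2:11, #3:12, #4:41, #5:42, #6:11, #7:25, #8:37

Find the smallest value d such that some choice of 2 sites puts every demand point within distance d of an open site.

Open {B, E}.
  Farthest demand point is #1 at distance 15 (to E); all others are ≤ 15.
With {D, E} the worst case is 28.
With {A, D} the worst case is 29.
No size-2 selection achieves below 15.

15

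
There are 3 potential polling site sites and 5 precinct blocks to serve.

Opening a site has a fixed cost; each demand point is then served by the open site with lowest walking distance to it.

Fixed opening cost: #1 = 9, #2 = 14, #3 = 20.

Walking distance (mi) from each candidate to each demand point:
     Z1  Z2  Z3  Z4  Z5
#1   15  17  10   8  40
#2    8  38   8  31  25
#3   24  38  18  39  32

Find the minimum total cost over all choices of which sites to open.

Open {#1, #2}: assign each demand point to its cheapest open site.
  Z1→#2 8, Z2→#1 17, Z3→#2 8, Z4→#1 8, Z5→#2 25
  walking distance 66, fixed 23 → total 89.
Compare {#1}: walking distance 90 + fixed 9 = 99.
Compare {#1, #2, #3}: walking distance 66 + fixed 43 = 109.
Compare {#1, #3}: walking distance 82 + fixed 29 = 111.
All other subsets cost ≥ 99. Minimum total cost: 89.

89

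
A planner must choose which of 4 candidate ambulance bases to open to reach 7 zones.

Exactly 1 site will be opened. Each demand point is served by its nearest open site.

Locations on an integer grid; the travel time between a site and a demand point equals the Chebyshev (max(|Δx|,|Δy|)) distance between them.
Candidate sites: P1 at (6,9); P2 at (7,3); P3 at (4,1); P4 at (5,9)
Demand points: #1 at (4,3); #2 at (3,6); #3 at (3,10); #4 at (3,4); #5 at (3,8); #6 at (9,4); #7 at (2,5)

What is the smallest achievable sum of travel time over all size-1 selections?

27

Open {P4}.
  #1→P4 6, #2→P4 3, #3→P4 2, #4→P4 5, #5→P4 2, #6→P4 5, #7→P4 4  ⇒ total 27.
Compare {P1}: total 29.
Compare {P2}: total 30.
No size-1 selection does better; minimum is 27.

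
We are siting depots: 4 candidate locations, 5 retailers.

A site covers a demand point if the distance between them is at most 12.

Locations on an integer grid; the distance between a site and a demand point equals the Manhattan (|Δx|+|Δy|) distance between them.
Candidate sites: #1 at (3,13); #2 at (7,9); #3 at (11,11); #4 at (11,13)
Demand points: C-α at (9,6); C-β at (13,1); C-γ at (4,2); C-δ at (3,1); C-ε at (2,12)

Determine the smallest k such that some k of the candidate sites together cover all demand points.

2

Coverage sets (demand points within 12 of each site):
  #1: {C-γ, C-δ, C-ε}
  #2: {C-α, C-γ, C-δ, C-ε}
  #3: {C-α, C-β, C-ε}
  #4: {C-α, C-ε}
No single site covers all 5 demand points.
But {#1, #3} covers everything, so the minimum is 2.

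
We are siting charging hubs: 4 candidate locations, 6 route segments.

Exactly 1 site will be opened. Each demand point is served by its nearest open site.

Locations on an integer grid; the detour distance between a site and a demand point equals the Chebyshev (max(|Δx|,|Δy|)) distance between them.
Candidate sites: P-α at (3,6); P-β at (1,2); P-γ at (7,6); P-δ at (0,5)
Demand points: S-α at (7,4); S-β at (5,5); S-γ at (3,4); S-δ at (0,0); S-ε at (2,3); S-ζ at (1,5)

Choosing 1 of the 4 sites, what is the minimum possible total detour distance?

18

Open {P-β}.
  S-α→P-β 6, S-β→P-β 4, S-γ→P-β 2, S-δ→P-β 2, S-ε→P-β 1, S-ζ→P-β 3  ⇒ total 18.
Compare {P-α}: total 19.
Compare {P-δ}: total 23.
No size-1 selection does better; minimum is 18.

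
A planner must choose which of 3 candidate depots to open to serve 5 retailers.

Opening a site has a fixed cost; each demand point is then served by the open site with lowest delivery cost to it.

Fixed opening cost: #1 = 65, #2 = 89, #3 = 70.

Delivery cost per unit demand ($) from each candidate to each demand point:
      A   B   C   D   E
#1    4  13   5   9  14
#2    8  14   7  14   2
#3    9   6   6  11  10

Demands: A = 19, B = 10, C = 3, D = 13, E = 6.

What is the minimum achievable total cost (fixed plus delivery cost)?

463

Open {#1, #3}: assign each demand point to its cheapest open site.
  A→#1 19×4=76, B→#3 10×6=60, C→#1 3×5=15, D→#1 13×9=117, E→#3 6×10=60
  delivery cost 328, fixed 135 → total 463.
Compare {#1}: delivery cost 422 + fixed 65 = 487.
Compare {#1, #2}: delivery cost 350 + fixed 154 = 504.
Compare {#1, #2, #3}: delivery cost 280 + fixed 224 = 504.
All other subsets cost ≥ 487. Minimum total cost: 463.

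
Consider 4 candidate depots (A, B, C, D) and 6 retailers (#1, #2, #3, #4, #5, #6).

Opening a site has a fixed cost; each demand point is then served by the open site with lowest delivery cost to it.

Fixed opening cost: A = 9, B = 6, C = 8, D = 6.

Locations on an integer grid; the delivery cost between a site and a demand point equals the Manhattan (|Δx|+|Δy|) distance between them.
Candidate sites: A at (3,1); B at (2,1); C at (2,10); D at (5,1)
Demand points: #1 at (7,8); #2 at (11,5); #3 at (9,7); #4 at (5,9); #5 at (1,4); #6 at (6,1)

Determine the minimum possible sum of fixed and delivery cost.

Open {D}: assign each demand point to its cheapest open site.
  #1→D 9, #2→D 10, #3→D 10, #4→D 8, #5→D 7, #6→D 1
  delivery cost 45, fixed 6 → total 51.
Compare {C, D}: delivery cost 39 + fixed 14 = 53.
Compare {B, D}: delivery cost 42 + fixed 12 = 54.
Compare {B, C}: delivery cost 42 + fixed 14 = 56.
All other subsets cost ≥ 53. Minimum total cost: 51.

51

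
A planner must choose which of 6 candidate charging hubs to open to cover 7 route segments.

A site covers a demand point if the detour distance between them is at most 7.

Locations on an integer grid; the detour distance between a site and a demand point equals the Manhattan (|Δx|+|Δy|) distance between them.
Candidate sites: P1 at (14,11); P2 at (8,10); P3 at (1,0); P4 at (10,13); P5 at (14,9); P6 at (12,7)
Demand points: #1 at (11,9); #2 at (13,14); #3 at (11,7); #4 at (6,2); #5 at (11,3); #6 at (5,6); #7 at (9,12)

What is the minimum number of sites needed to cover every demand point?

Coverage sets (demand points within 7 of each site):
  P1: {#1, #2, #3, #7}
  P2: {#1, #3, #6, #7}
  P3: {#4}
  P4: {#1, #2, #3, #7}
  P5: {#1, #2, #3}
  P6: {#1, #3, #5}
No 3 sites suffice: every size-3 union leaves at least one demand point uncovered.
But {P1, P2, P3, P6} covers everything, so the minimum is 4.

4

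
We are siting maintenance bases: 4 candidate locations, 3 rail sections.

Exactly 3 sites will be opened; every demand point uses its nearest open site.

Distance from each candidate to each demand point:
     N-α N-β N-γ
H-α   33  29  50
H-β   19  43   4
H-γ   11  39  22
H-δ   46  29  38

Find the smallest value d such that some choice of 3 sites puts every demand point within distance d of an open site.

Open {H-α, H-β, H-γ}.
  Farthest demand point is N-β at distance 29 (to H-α); all others are ≤ 29.
With {H-α, H-β, H-δ} the worst case is 29.
With {H-α, H-γ, H-δ} the worst case is 29.
No size-3 selection achieves below 29.

29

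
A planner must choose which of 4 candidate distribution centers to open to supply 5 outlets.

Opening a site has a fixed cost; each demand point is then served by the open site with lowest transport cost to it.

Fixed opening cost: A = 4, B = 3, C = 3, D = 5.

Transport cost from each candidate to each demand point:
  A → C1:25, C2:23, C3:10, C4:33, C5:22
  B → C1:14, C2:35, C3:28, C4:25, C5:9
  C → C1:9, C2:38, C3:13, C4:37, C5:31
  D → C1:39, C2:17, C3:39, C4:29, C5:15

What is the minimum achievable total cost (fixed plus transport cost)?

84

Open {B, C, D}: assign each demand point to its cheapest open site.
  C1→C 9, C2→D 17, C3→C 13, C4→B 25, C5→B 9
  transport cost 73, fixed 11 → total 84.
Compare {A, B, C, D}: transport cost 70 + fixed 15 = 85.
Compare {A, B, C}: transport cost 76 + fixed 10 = 86.
Compare {A, B, D}: transport cost 75 + fixed 12 = 87.
All other subsets cost ≥ 85. Minimum total cost: 84.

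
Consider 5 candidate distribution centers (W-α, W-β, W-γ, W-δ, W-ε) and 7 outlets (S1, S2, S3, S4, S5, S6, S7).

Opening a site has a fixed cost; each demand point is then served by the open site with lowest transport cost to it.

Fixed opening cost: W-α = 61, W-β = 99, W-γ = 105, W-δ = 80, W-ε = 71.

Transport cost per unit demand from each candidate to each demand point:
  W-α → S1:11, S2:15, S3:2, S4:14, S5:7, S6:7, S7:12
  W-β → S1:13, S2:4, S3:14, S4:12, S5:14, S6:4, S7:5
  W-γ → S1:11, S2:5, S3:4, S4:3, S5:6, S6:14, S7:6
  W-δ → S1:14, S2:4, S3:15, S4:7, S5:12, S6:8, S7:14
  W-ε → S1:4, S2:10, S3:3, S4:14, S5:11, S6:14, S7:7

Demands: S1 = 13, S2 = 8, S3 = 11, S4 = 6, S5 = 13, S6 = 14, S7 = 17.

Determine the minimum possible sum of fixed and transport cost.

629

Open {W-β, W-γ, W-ε}: assign each demand point to its cheapest open site.
  S1→W-ε 13×4=52, S2→W-β 8×4=32, S3→W-ε 11×3=33, S4→W-γ 6×3=18, S5→W-γ 13×6=78, S6→W-β 14×4=56, S7→W-β 17×5=85
  transport cost 354, fixed 275 → total 629.
Compare {W-α, W-β, W-ε}: transport cost 410 + fixed 231 = 641.
Compare {W-β, W-ε}: transport cost 473 + fixed 170 = 643.
Compare {W-α, W-γ, W-ε}: transport cost 410 + fixed 237 = 647.
All other subsets cost ≥ 641. Minimum total cost: 629.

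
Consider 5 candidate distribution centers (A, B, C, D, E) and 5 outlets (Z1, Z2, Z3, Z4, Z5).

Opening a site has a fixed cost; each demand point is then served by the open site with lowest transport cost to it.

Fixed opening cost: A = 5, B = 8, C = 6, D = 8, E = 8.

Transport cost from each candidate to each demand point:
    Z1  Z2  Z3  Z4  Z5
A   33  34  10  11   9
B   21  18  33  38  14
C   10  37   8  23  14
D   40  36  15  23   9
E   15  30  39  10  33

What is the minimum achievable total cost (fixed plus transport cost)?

75

Open {A, B, C}: assign each demand point to its cheapest open site.
  Z1→C 10, Z2→B 18, Z3→C 8, Z4→A 11, Z5→A 9
  transport cost 56, fixed 19 → total 75.
Compare {A, B}: transport cost 69 + fixed 13 = 82.
Compare {B, C, E}: transport cost 60 + fixed 22 = 82.
Compare {A, B, C, E}: transport cost 55 + fixed 27 = 82.
All other subsets cost ≥ 82. Minimum total cost: 75.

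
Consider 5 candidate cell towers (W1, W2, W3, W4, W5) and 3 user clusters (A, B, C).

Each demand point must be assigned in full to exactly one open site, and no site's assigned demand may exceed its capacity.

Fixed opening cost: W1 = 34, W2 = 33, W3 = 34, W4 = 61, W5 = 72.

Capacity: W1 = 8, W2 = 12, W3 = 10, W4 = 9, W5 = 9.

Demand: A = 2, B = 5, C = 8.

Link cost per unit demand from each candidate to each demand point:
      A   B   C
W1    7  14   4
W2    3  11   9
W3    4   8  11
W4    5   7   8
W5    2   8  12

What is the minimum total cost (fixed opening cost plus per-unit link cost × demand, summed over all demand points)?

Open {W1, W3}; cheapest assignment that respects the capacities:
  W1 (cap 8, load 8): C — cost 8×4 = 32
  W3 (cap 10, load 7): A, B — cost 2×4 + 5×8 = 48
  Shipping 80, fixed 68 → total 148.
  Any other capacity-feasible assignment to {W1, W3} ships for at least 80.
Compare {W1, W2}: its best feasible assignment gives total 160.
Compare {W1, W4}: its best feasible assignment gives total 172.
Every other set of open sites that can feasibly serve all demand totals ≥ 160 even under its best assignment. Minimum: 148.

148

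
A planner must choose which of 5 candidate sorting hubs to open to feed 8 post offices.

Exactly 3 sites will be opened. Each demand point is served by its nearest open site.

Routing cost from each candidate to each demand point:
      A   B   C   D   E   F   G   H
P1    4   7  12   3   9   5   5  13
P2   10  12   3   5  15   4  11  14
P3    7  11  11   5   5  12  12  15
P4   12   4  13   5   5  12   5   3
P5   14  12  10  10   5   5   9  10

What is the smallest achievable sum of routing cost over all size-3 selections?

31

Open {P1, P2, P4}.
  A→P1 4, B→P4 4, C→P2 3, D→P1 3, E→P4 5, F→P2 4, G→P1 5, H→P4 3  ⇒ total 31.
Compare {P2, P3, P4}: total 36.
Compare {P1, P4, P5}: total 39.
No size-3 selection does better; minimum is 31.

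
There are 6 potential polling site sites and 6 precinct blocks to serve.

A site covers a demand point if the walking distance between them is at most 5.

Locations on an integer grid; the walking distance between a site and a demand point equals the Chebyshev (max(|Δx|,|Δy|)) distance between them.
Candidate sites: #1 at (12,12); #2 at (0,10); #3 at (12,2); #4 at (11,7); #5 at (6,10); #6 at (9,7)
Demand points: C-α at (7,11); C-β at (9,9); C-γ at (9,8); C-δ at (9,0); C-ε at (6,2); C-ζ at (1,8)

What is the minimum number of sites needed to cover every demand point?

Coverage sets (demand points within 5 of each site):
  #1: {C-α, C-β, C-γ}
  #2: {C-ζ}
  #3: {C-δ}
  #4: {C-α, C-β, C-γ, C-ε}
  #5: {C-α, C-β, C-γ, C-ζ}
  #6: {C-α, C-β, C-γ, C-ε}
No 2 sites suffice: every size-2 union leaves at least one demand point uncovered.
But {#2, #3, #4} covers everything, so the minimum is 3.

3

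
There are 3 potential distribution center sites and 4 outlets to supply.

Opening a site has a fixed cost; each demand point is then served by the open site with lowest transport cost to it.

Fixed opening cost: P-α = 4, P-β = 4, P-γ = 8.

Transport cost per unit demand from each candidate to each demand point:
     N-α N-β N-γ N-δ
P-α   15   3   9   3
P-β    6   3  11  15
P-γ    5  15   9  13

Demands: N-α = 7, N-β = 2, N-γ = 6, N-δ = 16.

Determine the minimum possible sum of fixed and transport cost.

Open {P-α, P-γ}: assign each demand point to its cheapest open site.
  N-α→P-γ 7×5=35, N-β→P-α 2×3=6, N-γ→P-α 6×9=54, N-δ→P-α 16×3=48
  transport cost 143, fixed 12 → total 155.
Compare {P-α, P-β}: transport cost 150 + fixed 8 = 158.
Compare {P-α, P-β, P-γ}: transport cost 143 + fixed 16 = 159.
Compare {P-α}: transport cost 213 + fixed 4 = 217.
All other subsets cost ≥ 158. Minimum total cost: 155.

155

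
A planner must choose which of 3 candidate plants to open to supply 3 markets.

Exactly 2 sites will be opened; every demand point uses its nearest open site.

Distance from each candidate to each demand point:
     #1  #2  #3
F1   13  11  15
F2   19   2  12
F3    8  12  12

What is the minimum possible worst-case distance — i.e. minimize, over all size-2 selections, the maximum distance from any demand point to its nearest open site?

Open {F1, F3}.
  Farthest demand point is #3 at distance 12 (to F3); all others are ≤ 12.
With {F2, F3} the worst case is 12.
With {F1, F2} the worst case is 13.
No size-2 selection achieves below 12.

12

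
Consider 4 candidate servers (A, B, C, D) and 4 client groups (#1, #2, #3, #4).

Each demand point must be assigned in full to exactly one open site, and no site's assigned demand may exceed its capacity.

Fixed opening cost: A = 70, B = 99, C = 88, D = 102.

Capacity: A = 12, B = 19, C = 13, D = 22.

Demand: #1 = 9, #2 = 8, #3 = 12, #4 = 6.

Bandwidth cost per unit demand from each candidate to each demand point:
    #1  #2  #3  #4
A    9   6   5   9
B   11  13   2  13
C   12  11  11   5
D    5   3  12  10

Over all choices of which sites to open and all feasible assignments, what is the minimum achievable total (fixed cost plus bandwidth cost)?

Open {B, D}; cheapest assignment that respects the capacities:
  B (cap 19, load 18): #3, #4 — cost 12×2 + 6×13 = 102
  D (cap 22, load 17): #1, #2 — cost 9×5 + 8×3 = 69
  Shipping 171, fixed 201 → total 372.
  Any other capacity-feasible assignment to {B, D} ships for at least 171.
Compare {B, C, D}: its best feasible assignment gives total 412.
Compare {A, B, D}: its best feasible assignment gives total 418.
Every other set of open sites that can feasibly serve all demand totals ≥ 412 even under its best assignment. Minimum: 372.

372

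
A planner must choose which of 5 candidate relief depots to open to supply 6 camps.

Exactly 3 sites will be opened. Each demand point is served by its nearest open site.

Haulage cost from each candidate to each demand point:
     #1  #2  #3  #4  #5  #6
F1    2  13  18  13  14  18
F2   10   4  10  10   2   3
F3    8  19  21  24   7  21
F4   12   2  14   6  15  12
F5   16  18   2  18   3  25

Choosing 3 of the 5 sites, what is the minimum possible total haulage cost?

Open {F1, F2, F5}.
  #1→F1 2, #2→F2 4, #3→F5 2, #4→F2 10, #5→F2 2, #6→F2 3  ⇒ total 23.
Compare {F1, F2, F4}: total 25.
Compare {F2, F4, F5}: total 25.
No size-3 selection does better; minimum is 23.

23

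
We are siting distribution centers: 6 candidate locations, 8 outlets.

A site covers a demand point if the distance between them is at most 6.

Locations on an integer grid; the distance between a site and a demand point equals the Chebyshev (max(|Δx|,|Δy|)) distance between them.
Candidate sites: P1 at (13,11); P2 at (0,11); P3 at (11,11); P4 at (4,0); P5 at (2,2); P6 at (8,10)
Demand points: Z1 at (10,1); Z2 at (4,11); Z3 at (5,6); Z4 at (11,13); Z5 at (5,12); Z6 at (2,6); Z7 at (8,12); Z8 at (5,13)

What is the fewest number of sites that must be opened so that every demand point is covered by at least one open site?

2

Coverage sets (demand points within 6 of each site):
  P1: {Z4, Z7}
  P2: {Z2, Z3, Z5, Z6, Z8}
  P3: {Z3, Z4, Z5, Z7, Z8}
  P4: {Z1, Z3, Z6}
  P5: {Z3, Z6}
  P6: {Z2, Z3, Z4, Z5, Z6, Z7, Z8}
No single site covers all 8 demand points.
But {P4, P6} covers everything, so the minimum is 2.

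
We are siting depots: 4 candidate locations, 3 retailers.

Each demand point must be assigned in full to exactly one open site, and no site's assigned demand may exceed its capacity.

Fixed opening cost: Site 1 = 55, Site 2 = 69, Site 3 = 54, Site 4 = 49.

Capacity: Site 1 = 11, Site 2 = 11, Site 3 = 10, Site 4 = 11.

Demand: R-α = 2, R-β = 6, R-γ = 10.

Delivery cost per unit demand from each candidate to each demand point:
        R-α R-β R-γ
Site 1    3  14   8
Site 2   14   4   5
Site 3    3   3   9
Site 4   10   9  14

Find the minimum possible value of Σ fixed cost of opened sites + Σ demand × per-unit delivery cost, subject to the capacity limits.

197

Open {Site 2, Site 3}; cheapest assignment that respects the capacities:
  Site 2 (cap 11, load 10): R-γ — cost 10×5 = 50
  Site 3 (cap 10, load 8): R-α, R-β — cost 2×3 + 6×3 = 24
  Shipping 74, fixed 123 → total 197.
  Any other capacity-feasible assignment to {Site 2, Site 3} ships for at least 74.
Compare {Site 1, Site 3}: its best feasible assignment gives total 213.
Compare {Site 2, Site 4}: its best feasible assignment gives total 242.
Every other set of open sites that can feasibly serve all demand totals ≥ 213 even under its best assignment. Minimum: 197.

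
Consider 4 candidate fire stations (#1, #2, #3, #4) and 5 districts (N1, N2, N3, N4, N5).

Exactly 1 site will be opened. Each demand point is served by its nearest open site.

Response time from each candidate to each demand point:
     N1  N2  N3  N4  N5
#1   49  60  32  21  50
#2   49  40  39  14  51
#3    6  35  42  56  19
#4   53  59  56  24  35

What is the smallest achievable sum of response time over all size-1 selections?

Open {#3}.
  N1→#3 6, N2→#3 35, N3→#3 42, N4→#3 56, N5→#3 19  ⇒ total 158.
Compare {#2}: total 193.
Compare {#1}: total 212.
No size-1 selection does better; minimum is 158.

158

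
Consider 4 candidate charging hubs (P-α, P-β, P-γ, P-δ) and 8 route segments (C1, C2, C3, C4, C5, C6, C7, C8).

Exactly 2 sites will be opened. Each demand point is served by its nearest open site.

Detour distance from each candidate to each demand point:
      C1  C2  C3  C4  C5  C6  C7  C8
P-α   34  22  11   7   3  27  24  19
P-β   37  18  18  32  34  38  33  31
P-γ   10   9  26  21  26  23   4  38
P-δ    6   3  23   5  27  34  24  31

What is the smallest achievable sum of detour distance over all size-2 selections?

Open {P-α, P-γ}.
  C1→P-γ 10, C2→P-γ 9, C3→P-α 11, C4→P-α 7, C5→P-α 3, C6→P-γ 23, C7→P-γ 4, C8→P-α 19  ⇒ total 86.
Compare {P-α, P-δ}: total 98.
Compare {P-γ, P-δ}: total 121.
No size-2 selection does better; minimum is 86.

86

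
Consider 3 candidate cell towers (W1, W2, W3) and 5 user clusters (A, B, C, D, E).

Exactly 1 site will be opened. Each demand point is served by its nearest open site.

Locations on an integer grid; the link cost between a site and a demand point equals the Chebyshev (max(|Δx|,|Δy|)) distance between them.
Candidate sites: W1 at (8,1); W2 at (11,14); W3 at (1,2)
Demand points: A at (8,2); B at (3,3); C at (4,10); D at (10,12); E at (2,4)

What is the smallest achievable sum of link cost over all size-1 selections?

Open {W3}.
  A→W3 7, B→W3 2, C→W3 8, D→W3 10, E→W3 2  ⇒ total 29.
Compare {W1}: total 32.
Compare {W2}: total 42.

29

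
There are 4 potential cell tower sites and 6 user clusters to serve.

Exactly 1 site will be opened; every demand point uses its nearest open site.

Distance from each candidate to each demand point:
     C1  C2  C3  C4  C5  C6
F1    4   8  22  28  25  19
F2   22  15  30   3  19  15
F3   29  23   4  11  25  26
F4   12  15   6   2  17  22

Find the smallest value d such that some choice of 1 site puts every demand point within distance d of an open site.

Open {F4}.
  Farthest demand point is C6 at distance 22 (to F4); all others are ≤ 22.
With {F1} the worst case is 28.
With {F3} the worst case is 29.
No size-1 selection achieves below 22.

22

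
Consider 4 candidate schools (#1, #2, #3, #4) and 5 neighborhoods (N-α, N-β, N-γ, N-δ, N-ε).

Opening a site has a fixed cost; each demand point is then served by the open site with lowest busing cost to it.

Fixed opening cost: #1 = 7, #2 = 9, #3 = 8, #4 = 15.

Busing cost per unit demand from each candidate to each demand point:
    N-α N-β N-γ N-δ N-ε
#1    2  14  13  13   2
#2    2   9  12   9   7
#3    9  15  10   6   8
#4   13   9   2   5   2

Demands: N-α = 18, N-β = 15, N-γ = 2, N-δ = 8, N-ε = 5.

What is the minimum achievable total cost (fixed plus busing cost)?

Open {#1, #4}: assign each demand point to its cheapest open site.
  N-α→#1 18×2=36, N-β→#4 15×9=135, N-γ→#4 2×2=4, N-δ→#4 8×5=40, N-ε→#1 5×2=10
  busing cost 225, fixed 22 → total 247.
Compare {#2, #4}: busing cost 225 + fixed 24 = 249.
Compare {#1, #3, #4}: busing cost 225 + fixed 30 = 255.
Compare {#1, #2, #4}: busing cost 225 + fixed 31 = 256.
All other subsets cost ≥ 249. Minimum total cost: 247.

247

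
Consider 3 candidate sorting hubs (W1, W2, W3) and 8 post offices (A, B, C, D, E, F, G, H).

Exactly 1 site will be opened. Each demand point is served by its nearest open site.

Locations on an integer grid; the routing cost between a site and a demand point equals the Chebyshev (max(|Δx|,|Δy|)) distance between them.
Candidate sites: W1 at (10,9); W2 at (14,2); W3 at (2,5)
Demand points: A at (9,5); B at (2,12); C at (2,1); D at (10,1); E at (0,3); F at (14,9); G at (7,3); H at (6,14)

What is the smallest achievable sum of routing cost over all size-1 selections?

53

Open {W1}.
  A→W1 4, B→W1 8, C→W1 8, D→W1 8, E→W1 10, F→W1 4, G→W1 6, H→W1 5  ⇒ total 53.
Compare {W3}: total 54.
Compare {W2}: total 73.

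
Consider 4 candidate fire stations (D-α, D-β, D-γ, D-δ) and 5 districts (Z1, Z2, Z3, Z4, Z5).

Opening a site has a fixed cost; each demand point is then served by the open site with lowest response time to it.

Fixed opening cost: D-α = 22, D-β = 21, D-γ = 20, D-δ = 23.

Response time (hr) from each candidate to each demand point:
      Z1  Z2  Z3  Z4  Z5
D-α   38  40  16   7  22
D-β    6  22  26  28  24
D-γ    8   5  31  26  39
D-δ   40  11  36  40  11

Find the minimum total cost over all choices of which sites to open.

Open {D-α, D-γ}: assign each demand point to its cheapest open site.
  Z1→D-γ 8, Z2→D-γ 5, Z3→D-α 16, Z4→D-α 7, Z5→D-α 22
  response time 58, fixed 42 → total 100.
Compare {D-α, D-γ, D-δ}: response time 47 + fixed 65 = 112.
Compare {D-α, D-β}: response time 73 + fixed 43 = 116.
Compare {D-α, D-β, D-δ}: response time 51 + fixed 66 = 117.
All other subsets cost ≥ 112. Minimum total cost: 100.

100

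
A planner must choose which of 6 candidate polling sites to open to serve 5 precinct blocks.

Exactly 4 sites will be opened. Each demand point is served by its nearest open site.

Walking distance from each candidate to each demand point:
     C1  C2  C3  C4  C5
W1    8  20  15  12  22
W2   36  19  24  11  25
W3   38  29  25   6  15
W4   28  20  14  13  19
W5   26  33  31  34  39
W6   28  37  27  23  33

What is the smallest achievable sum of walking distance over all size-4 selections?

Open {W1, W2, W3, W4}.
  C1→W1 8, C2→W2 19, C3→W4 14, C4→W3 6, C5→W3 15  ⇒ total 62.
Compare {W1, W2, W3, W5}: total 63.
Compare {W1, W2, W3, W6}: total 63.
No size-4 selection does better; minimum is 62.

62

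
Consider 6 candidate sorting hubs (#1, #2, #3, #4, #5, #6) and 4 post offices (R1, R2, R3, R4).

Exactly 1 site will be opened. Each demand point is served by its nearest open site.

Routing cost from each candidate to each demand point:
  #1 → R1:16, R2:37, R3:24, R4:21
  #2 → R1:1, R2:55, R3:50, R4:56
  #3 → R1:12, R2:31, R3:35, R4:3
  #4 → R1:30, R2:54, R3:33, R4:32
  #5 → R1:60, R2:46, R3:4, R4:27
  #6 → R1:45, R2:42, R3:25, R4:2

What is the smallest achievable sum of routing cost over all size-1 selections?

Open {#3}.
  R1→#3 12, R2→#3 31, R3→#3 35, R4→#3 3  ⇒ total 81.
Compare {#1}: total 98.
Compare {#6}: total 114.
No size-1 selection does better; minimum is 81.

81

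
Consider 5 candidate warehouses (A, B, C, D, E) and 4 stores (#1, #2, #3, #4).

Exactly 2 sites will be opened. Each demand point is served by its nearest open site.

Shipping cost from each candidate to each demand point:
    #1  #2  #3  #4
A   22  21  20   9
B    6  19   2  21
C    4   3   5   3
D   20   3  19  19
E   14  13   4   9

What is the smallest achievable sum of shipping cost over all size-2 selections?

Open {B, C}.
  #1→C 4, #2→C 3, #3→B 2, #4→C 3  ⇒ total 12.
Compare {C, E}: total 14.
Compare {A, C}: total 15.
No size-2 selection does better; minimum is 12.

12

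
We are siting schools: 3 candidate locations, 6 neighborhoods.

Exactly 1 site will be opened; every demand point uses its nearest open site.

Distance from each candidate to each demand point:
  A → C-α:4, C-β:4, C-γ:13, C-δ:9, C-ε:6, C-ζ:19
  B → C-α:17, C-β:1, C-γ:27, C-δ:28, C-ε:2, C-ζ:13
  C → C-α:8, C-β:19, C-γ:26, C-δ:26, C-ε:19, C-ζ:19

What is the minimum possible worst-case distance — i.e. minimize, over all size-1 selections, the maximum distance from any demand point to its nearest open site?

19

Open {A}.
  Farthest demand point is C-ζ at distance 19 (to A); all others are ≤ 19.
With {C} the worst case is 26.
With {B} the worst case is 28.
No size-1 selection achieves below 19.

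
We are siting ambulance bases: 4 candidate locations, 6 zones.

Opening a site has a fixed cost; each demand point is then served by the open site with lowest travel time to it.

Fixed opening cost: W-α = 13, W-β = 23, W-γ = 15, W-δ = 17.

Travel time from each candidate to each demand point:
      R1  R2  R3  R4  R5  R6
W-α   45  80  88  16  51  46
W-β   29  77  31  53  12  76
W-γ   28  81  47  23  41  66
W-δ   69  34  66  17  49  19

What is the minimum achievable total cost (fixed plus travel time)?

Open {W-β, W-δ}: assign each demand point to its cheapest open site.
  R1→W-β 29, R2→W-δ 34, R3→W-β 31, R4→W-δ 17, R5→W-β 12, R6→W-δ 19
  travel time 142, fixed 40 → total 182.
Compare {W-α, W-β, W-δ}: travel time 141 + fixed 53 = 194.
Compare {W-β, W-γ, W-δ}: travel time 141 + fixed 55 = 196.
Compare {W-α, W-β, W-γ, W-δ}: travel time 140 + fixed 68 = 208.
All other subsets cost ≥ 194. Minimum total cost: 182.

182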